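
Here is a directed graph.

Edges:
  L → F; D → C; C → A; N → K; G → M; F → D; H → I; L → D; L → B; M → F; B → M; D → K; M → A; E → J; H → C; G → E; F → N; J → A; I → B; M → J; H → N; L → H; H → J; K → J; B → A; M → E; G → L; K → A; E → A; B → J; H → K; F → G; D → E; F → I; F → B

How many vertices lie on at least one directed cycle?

7

A vertex is on a directed cycle iff it belongs to a strongly connected component of size ≥ 2 (or has a self-loop).
The vertices on cycles are {B, F, G, H, I, L, M} — 7 in total.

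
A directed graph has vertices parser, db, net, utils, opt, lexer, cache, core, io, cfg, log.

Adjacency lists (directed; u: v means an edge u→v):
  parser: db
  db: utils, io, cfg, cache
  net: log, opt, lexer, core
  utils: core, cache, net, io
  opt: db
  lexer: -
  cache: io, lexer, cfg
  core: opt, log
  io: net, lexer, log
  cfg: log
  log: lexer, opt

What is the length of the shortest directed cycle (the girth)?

For each vertex v, BFS finds the shortest path from v back to v.
The shortest such closed walk is db → cfg → log → opt → db, length 4.

4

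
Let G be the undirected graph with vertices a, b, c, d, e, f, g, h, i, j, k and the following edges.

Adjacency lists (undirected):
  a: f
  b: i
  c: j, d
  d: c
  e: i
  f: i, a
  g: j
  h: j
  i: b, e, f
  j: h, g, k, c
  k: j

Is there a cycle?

No

DFS, tracking each vertex's parent; an edge to a visited non-parent vertex closes a cycle.
Start from k:
visit k (parent –)
  visit j (parent k)
    visit h (parent j)
      h–j: parent, skip
    visit g (parent j)
      g–j: parent, skip
    j–k: parent, skip
    visit c (parent j)
      c–j: parent, skip
      visit d (parent c)
        d–c: parent, skip
visit a (parent –)
  visit f (parent a)
    visit i (parent f)
      visit b (parent i)
        b–i: parent, skip
      visit e (parent i)
        e–i: parent, skip
      i–f: parent, skip
    f–a: parent, skip
No non-parent visited neighbor found — the graph is a forest.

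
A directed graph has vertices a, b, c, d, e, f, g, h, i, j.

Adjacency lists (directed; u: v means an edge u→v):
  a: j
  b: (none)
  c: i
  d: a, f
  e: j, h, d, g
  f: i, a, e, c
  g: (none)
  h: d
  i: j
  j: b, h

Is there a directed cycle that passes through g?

No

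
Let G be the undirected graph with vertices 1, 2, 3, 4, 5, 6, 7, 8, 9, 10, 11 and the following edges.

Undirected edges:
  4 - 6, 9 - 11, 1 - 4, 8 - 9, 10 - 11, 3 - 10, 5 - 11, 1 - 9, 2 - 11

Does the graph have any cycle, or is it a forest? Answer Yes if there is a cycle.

No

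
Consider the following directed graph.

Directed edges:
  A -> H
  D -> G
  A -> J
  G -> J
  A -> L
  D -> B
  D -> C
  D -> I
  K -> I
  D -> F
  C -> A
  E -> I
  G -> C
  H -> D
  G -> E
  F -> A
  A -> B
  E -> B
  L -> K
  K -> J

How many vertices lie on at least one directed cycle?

6

A vertex is on a directed cycle iff it belongs to a strongly connected component of size ≥ 2 (or has a self-loop).
The vertices on cycles are {A, C, D, F, G, H} — 6 in total.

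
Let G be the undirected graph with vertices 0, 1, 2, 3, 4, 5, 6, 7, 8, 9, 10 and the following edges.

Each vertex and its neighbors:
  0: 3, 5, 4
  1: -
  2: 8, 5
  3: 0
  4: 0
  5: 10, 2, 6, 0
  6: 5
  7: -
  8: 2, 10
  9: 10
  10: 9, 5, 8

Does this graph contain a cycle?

DFS, tracking each vertex's parent; an edge to a visited non-parent vertex closes a cycle.
Start from 3:
visit 3 (parent –)
  visit 0 (parent 3)
    0–3: parent, skip
    visit 5 (parent 0)
      visit 10 (parent 5)
        visit 9 (parent 10)
          9–10: parent, skip
        10–5: parent, skip
        visit 8 (parent 10)
          visit 2 (parent 8)
            2–8: parent, skip
            2–5: 5 visited and ≠ parent → cycle
Cycle: 5 – 10 – 8 – 2 – 5.

Yes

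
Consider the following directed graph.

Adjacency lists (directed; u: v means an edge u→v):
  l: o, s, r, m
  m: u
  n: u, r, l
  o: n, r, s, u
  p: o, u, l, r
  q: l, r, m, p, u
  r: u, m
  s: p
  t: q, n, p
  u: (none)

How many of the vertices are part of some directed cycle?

5

A vertex is on a directed cycle iff it belongs to a strongly connected component of size ≥ 2 (or has a self-loop).
The vertices on cycles are {l, n, o, p, s} — 5 in total.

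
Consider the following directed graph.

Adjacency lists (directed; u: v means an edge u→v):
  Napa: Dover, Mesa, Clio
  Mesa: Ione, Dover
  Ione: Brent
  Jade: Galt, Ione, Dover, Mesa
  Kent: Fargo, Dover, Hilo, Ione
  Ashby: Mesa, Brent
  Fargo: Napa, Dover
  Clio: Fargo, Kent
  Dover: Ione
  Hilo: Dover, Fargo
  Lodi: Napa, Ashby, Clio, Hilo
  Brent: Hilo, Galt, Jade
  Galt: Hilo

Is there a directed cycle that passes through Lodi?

Lodi lies on a cycle iff there is a path from Lodi back to itself.
Exploring from Lodi, it never reaches itself; equivalently, its strongly connected component is a singleton.

No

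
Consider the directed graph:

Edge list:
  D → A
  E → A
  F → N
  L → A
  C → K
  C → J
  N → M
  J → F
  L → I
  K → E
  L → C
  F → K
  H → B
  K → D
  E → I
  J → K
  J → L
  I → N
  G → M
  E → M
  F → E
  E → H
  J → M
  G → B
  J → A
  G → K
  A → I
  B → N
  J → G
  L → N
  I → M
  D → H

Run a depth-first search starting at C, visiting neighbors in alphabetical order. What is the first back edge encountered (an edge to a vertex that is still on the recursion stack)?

DFS from C (visiting neighbors in alphabetical order); mark gray on enter, black on exit:
C gray
  J gray
    A gray
      I gray
        M gray
        M black
        N gray
          N→M: M black — skip
        N black
      I black
    A black
    F gray
      E gray
        E→A: A black — skip
        H gray
          B gray
            B→N: N black — skip
          B black
        H black
        E→I: I black — skip
        E→M: M black — skip
      E black
      K gray
        D gray
          D→A: A black — skip
          D→H: H black — skip
        D black
        K→E: E black — skip
      K black
      F→N: N black — skip
    F black
    G gray
      G→B: B black — skip
      G→K: K black — skip
      G→M: M black — skip
    G black
    J→K: K black — skip
    L gray
      L→A: A black — skip
      L→C: C is gray → back edge
First back edge: L → C.

L->C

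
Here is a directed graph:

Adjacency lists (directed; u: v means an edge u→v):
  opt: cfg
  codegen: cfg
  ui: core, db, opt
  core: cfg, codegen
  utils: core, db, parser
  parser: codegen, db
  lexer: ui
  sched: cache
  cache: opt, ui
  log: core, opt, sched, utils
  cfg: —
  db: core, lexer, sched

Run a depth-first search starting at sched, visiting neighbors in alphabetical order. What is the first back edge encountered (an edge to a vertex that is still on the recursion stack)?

lexer->ui

DFS from sched (visiting neighbors in alphabetical order); mark gray on enter, black on exit:
sched gray
  cache gray
    opt gray
      cfg gray
      cfg black
    opt black
    ui gray
      core gray
        core→cfg: cfg black — skip
        codegen gray
          codegen→cfg: cfg black — skip
        codegen black
      core black
      db gray
        db→core: core black — skip
        lexer gray
          lexer→ui: ui is gray → back edge
First back edge: lexer → ui.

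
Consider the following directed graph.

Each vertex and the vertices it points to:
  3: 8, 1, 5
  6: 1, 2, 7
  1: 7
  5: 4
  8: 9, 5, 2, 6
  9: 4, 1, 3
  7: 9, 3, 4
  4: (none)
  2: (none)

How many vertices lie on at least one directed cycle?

A vertex is on a directed cycle iff it belongs to a strongly connected component of size ≥ 2 (or has a self-loop).
The vertices on cycles are {1, 3, 6, 7, 8, 9} — 6 in total.

6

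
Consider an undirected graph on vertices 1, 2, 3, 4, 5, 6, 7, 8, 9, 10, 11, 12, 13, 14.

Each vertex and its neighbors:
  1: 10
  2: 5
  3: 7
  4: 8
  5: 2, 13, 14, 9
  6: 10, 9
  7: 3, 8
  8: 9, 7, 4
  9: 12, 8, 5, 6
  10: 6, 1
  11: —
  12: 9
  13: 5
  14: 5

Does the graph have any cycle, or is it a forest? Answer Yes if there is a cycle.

No

DFS, tracking each vertex's parent; an edge to a visited non-parent vertex closes a cycle.
Start from 11:
visit 11 (parent –)
visit 1 (parent –)
  visit 10 (parent 1)
    visit 6 (parent 10)
      6–10: parent, skip
      visit 9 (parent 6)
        visit 12 (parent 9)
          12–9: parent, skip
        visit 8 (parent 9)
          8–9: parent, skip
          visit 7 (parent 8)
            visit 3 (parent 7)
              3–7: parent, skip
            7–8: parent, skip
          visit 4 (parent 8)
            4–8: parent, skip
        visit 5 (parent 9)
          visit 2 (parent 5)
            2–5: parent, skip
          visit 13 (parent 5)
            13–5: parent, skip
          visit 14 (parent 5)
            14–5: parent, skip
          5–9: parent, skip
        9–6: parent, skip
    10–1: parent, skip
No non-parent visited neighbor found — the graph is a forest.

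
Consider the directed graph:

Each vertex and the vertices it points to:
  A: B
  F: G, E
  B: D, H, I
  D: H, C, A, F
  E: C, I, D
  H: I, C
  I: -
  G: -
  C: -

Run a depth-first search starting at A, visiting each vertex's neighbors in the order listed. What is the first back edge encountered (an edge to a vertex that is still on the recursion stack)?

DFS from A (visiting each vertex's neighbors in the order listed); mark gray on enter, black on exit:
A gray
  B gray
    D gray
      H gray
        I gray
        I black
        C gray
        C black
      H black
      D→C: C black — skip
      D→A: A is gray → back edge
First back edge: D → A.

D->A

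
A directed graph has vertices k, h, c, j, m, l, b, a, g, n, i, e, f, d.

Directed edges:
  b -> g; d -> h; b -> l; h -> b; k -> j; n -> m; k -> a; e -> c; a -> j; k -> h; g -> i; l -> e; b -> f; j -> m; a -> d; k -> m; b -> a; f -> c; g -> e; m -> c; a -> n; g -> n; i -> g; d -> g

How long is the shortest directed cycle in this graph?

2

For each vertex v, BFS finds the shortest path from v back to v.
The shortest such closed walk is g → i → g, length 2.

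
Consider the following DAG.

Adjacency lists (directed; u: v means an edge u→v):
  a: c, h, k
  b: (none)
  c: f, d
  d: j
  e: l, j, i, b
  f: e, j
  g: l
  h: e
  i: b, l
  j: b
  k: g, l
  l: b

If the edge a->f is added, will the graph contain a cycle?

No

Adding a→f creates a cycle iff f can already reach a.
Explore from f: no path reaches a. The graph stays acyclic.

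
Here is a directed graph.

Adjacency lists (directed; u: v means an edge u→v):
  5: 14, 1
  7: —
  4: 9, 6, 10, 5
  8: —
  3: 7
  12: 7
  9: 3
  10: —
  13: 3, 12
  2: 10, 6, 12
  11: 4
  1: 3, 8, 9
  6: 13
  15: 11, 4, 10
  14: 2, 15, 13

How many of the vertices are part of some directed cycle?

A vertex is on a directed cycle iff it belongs to a strongly connected component of size ≥ 2 (or has a self-loop).
The vertices on cycles are {4, 5, 11, 14, 15} — 5 in total.

5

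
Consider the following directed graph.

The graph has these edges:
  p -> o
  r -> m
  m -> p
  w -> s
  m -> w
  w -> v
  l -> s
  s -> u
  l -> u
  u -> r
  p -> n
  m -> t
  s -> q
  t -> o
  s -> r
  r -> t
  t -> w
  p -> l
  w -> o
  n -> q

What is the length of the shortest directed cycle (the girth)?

4

For each vertex v, BFS finds the shortest path from v back to v.
The shortest such closed walk is r → m → w → s → r, length 4.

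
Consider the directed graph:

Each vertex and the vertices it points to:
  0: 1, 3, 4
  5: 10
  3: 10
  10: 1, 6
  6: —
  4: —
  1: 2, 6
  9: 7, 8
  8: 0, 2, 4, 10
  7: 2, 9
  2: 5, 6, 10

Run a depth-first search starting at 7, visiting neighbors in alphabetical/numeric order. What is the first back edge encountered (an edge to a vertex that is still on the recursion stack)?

DFS from 7 (visiting neighbors in alphabetical/numeric order); mark gray on enter, black on exit:
7 gray
  2 gray
    5 gray
      10 gray
        1 gray
          1→2: 2 is gray → back edge
First back edge: 1 → 2.

1→2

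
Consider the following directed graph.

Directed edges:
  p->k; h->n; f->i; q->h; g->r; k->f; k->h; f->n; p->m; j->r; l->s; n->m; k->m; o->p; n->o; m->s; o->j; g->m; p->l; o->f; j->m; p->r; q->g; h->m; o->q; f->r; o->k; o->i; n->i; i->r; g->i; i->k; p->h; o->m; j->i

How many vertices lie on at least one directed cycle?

10

A vertex is on a directed cycle iff it belongs to a strongly connected component of size ≥ 2 (or has a self-loop).
The vertices on cycles are {f, g, h, i, j, k, n, o, p, q} — 10 in total.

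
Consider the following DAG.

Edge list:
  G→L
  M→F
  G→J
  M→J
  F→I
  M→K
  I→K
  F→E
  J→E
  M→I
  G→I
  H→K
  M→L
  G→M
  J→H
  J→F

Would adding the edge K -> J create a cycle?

Yes

Adding K→J creates a cycle iff J can already reach K.
Path from J: J → H → K.
So J → … → K → J is a cycle.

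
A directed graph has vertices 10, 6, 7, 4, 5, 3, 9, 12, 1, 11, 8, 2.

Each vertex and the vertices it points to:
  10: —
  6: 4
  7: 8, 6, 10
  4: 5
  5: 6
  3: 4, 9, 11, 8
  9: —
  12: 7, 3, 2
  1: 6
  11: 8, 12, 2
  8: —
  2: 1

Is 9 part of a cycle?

9 lies on a cycle iff there is a path from 9 back to itself.
Exploring from 9, it never reaches itself; equivalently, its strongly connected component is a singleton.

No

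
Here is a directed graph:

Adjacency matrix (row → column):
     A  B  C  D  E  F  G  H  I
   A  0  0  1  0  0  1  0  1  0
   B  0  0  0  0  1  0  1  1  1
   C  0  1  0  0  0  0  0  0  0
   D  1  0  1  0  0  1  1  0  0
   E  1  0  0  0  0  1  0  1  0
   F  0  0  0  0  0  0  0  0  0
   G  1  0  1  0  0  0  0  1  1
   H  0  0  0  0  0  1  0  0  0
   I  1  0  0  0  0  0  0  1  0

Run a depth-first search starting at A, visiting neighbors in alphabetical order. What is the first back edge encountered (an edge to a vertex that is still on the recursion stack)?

E→A

DFS from A (visiting neighbors in alphabetical order); mark gray on enter, black on exit:
A gray
  C gray
    B gray
      E gray
        E→A: A is gray → back edge
First back edge: E → A.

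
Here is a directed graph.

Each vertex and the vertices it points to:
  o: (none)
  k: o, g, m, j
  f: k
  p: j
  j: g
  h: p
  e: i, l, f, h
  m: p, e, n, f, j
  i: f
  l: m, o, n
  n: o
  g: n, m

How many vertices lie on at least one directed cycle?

A vertex is on a directed cycle iff it belongs to a strongly connected component of size ≥ 2 (or has a self-loop).
The vertices on cycles are {e, f, g, h, i, j, k, l, m, p} — 10 in total.

10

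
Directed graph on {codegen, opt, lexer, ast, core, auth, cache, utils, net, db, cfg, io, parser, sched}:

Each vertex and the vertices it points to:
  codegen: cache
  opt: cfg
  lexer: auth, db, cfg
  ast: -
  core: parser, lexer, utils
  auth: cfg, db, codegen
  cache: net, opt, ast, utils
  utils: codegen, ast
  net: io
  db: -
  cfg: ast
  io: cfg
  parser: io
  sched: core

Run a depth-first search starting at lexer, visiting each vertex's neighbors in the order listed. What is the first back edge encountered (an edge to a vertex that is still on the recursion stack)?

DFS from lexer (visiting each vertex's neighbors in the order listed); mark gray on enter, black on exit:
lexer gray
  auth gray
    cfg gray
      ast gray
      ast black
    cfg black
    db gray
    db black
    codegen gray
      cache gray
        net gray
          io gray
            io→cfg: cfg black — skip
          io black
        net black
        opt gray
          opt→cfg: cfg black — skip
        opt black
        cache→ast: ast black — skip
        utils gray
          utils→codegen: codegen is gray → back edge
First back edge: utils → codegen.

utils→codegen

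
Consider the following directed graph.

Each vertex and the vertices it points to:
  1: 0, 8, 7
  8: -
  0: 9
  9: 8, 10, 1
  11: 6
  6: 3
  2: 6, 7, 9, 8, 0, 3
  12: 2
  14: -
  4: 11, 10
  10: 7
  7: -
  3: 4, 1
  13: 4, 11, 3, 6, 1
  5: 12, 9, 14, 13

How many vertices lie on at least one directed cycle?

7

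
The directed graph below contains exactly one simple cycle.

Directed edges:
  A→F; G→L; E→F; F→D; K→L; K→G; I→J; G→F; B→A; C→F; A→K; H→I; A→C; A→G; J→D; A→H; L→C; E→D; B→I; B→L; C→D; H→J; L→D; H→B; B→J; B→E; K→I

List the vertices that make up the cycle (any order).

A, B, H

DFS with gray/black marking from H:
H gray
  J gray
    D gray
    D black
  J black
  B gray
    A gray
      G gray
        F gray
          F→D: D black — skip
        F black
        L gray
          L→D: D black — skip
          C gray
            C→D: D black — skip
            C→F: F black — skip
          C black
        L black
      G black
      A→H: H is gray → back edge
Back edge closes the cycle H → B → A → H; its vertices are {A, B, H}.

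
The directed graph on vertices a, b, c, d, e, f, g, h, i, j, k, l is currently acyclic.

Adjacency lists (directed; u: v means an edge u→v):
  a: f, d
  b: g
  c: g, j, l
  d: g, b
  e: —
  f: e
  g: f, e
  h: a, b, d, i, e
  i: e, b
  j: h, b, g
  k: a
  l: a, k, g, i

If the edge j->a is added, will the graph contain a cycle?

Adding j→a creates a cycle iff a can already reach j.
Explore from a: no path reaches j. The graph stays acyclic.

No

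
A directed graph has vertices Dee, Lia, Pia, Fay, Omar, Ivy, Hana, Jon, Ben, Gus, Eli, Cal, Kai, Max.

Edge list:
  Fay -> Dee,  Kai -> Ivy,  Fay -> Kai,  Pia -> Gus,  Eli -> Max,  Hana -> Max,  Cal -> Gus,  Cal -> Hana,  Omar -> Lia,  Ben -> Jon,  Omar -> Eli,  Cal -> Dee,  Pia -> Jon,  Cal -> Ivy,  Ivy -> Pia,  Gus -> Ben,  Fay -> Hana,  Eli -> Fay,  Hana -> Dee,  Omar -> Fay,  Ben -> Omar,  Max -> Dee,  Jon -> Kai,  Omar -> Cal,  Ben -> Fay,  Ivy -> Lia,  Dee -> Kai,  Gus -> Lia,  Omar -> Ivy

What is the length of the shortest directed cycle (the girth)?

4

For each vertex v, BFS finds the shortest path from v back to v.
The shortest such closed walk is Ben → Omar → Cal → Gus → Ben, length 4.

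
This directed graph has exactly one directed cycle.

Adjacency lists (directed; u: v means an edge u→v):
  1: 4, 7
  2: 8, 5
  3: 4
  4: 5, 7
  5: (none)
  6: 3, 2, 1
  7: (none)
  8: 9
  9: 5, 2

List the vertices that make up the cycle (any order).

DFS with gray/black marking from 2:
2 gray
  8 gray
    9 gray
      5 gray
      5 black
      9→2: 2 is gray → back edge
Back edge closes the cycle 2 → 8 → 9 → 2; its vertices are {2, 8, 9}.

2, 8, 9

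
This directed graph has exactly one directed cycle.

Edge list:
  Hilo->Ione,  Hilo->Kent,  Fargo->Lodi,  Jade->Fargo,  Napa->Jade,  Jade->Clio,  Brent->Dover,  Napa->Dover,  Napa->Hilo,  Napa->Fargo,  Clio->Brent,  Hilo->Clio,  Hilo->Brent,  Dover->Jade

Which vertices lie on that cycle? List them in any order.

Clio, Jade, Brent, Dover

DFS with gray/black marking from Jade:
Jade gray
  Clio gray
    Brent gray
      Dover gray
        Dover→Jade: Jade is gray → back edge
Back edge closes the cycle Jade → Clio → Brent → Dover → Jade; its vertices are {Clio, Jade, Brent, Dover}.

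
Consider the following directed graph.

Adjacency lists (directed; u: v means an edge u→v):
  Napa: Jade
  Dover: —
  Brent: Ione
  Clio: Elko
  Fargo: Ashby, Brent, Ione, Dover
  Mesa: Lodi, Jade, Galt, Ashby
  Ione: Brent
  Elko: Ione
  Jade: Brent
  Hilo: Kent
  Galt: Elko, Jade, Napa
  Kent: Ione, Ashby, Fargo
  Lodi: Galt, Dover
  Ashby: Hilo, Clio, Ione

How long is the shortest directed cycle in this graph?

For each vertex v, BFS finds the shortest path from v back to v.
The shortest such closed walk is Brent → Ione → Brent, length 2.

2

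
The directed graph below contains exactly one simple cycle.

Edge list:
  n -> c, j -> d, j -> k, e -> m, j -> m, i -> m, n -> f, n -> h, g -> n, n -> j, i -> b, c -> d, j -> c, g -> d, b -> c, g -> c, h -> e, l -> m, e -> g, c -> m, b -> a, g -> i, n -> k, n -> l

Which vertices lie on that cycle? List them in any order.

DFS with gray/black marking from g:
g gray
  c gray
    d gray
    d black
    m gray
    m black
  c black
  n gray
    n→c: c black — skip
    h gray
      e gray
        e→g: g is gray → back edge
Back edge closes the cycle g → n → h → e → g; its vertices are {e, g, h, n}.

e, g, h, n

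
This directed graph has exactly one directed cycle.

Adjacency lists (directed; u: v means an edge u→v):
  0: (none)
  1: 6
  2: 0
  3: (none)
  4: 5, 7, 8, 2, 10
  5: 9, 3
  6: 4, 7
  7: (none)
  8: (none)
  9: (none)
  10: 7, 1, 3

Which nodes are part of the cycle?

DFS with gray/black marking from 4:
4 gray
  5 gray
    9 gray
    9 black
    3 gray
    3 black
  5 black
  7 gray
  7 black
  8 gray
  8 black
  2 gray
    0 gray
    0 black
  2 black
  10 gray
    10→7: 7 black — skip
    1 gray
      6 gray
        6→4: 4 is gray → back edge
Back edge closes the cycle 4 → 10 → 1 → 6 → 4; its vertices are {1, 4, 6, 10}.

1, 4, 6, 10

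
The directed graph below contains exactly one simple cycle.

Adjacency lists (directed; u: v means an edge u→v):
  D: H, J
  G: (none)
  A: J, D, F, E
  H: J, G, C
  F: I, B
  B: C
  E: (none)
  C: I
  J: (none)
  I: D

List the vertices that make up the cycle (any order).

C, D, H, I

DFS with gray/black marking from D:
D gray
  H gray
    J gray
    J black
    G gray
    G black
    C gray
      I gray
        I→D: D is gray → back edge
Back edge closes the cycle D → H → C → I → D; its vertices are {C, D, H, I}.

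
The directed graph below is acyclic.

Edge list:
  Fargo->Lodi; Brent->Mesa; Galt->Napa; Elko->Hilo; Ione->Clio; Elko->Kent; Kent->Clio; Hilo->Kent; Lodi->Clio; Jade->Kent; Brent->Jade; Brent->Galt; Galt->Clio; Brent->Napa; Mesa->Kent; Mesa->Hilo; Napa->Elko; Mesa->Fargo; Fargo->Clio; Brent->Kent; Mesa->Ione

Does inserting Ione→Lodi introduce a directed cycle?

Adding Ione→Lodi creates a cycle iff Lodi can already reach Ione.
Explore from Lodi: no path reaches Ione. The graph stays acyclic.

No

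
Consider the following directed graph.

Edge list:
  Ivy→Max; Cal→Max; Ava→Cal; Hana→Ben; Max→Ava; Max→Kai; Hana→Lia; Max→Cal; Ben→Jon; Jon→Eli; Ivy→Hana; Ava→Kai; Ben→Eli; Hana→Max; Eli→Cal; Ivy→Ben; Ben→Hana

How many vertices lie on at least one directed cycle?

5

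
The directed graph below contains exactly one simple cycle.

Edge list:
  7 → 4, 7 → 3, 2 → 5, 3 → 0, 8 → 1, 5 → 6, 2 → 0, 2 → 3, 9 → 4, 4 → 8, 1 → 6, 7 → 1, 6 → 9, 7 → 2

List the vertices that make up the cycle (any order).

1, 4, 6, 8, 9

DFS with gray/black marking from 4:
4 gray
  8 gray
    1 gray
      6 gray
        9 gray
          9→4: 4 is gray → back edge
Back edge closes the cycle 4 → 8 → 1 → 6 → 9 → 4; its vertices are {1, 4, 6, 8, 9}.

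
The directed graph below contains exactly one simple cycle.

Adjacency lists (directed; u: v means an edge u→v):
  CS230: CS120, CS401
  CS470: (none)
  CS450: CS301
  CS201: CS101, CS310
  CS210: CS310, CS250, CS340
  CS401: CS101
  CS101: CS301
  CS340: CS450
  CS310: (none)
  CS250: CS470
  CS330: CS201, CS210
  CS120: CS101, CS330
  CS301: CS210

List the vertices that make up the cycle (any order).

DFS with gray/black marking from CS210:
CS210 gray
  CS310 gray
  CS310 black
  CS250 gray
    CS470 gray
    CS470 black
  CS250 black
  CS340 gray
    CS450 gray
      CS301 gray
        CS301→CS210: CS210 is gray → back edge
Back edge closes the cycle CS210 → CS340 → CS450 → CS301 → CS210; its vertices are {CS210, CS301, CS340, CS450}.

CS210, CS301, CS340, CS450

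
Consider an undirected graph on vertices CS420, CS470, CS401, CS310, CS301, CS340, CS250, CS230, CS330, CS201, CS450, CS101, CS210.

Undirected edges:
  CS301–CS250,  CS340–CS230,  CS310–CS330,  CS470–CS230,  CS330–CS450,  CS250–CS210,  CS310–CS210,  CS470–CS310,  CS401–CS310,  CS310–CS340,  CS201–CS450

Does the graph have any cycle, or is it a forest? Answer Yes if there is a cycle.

Yes

DFS, tracking each vertex's parent; an edge to a visited non-parent vertex closes a cycle.
Start from CS101:
visit CS101 (parent –)
visit CS420 (parent –)
visit CS470 (parent –)
  visit CS230 (parent CS470)
    visit CS340 (parent CS230)
      CS340–CS230: parent, skip
      visit CS310 (parent CS340)
        CS310–CS470: CS470 visited and ≠ parent → cycle
Cycle: CS470 – CS230 – CS340 – CS310 – CS470.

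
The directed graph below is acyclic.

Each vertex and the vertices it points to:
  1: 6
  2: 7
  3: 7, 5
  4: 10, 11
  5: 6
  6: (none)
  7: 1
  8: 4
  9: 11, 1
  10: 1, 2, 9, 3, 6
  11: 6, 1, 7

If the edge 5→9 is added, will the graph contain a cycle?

Adding 5→9 creates a cycle iff 9 can already reach 5.
Explore from 9: no path reaches 5. The graph stays acyclic.

No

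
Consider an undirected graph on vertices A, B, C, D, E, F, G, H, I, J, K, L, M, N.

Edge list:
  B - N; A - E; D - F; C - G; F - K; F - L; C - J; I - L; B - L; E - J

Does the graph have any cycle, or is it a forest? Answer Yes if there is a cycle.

No

DFS, tracking each vertex's parent; an edge to a visited non-parent vertex closes a cycle.
Start from C:
visit C (parent –)
  visit G (parent C)
    G–C: parent, skip
  visit J (parent C)
    J–C: parent, skip
    visit E (parent J)
      E–J: parent, skip
      visit A (parent E)
        A–E: parent, skip
visit B (parent –)
  visit N (parent B)
    N–B: parent, skip
  visit L (parent B)
    visit I (parent L)
      I–L: parent, skip
    visit F (parent L)
      visit K (parent F)
        K–F: parent, skip
      visit D (parent F)
        D–F: parent, skip
      F–L: parent, skip
    L–B: parent, skip
visit H (parent –)
visit M (parent –)
No non-parent visited neighbor found — the graph is a forest.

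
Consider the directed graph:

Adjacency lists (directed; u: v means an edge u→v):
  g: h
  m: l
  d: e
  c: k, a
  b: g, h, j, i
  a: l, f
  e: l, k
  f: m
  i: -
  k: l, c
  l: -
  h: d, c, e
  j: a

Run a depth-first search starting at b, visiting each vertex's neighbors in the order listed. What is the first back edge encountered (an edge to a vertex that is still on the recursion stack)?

c→k

DFS from b (visiting each vertex's neighbors in the order listed); mark gray on enter, black on exit:
b gray
  g gray
    h gray
      d gray
        e gray
          l gray
          l black
          k gray
            k→l: l black — skip
            c gray
              c→k: k is gray → back edge
First back edge: c → k.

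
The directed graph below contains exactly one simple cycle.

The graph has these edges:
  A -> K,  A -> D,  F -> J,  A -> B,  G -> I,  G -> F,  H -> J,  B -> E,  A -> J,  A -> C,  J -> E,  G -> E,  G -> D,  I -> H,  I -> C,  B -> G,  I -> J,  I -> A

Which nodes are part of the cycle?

DFS with gray/black marking from G:
G gray
  I gray
    A gray
      K gray
      K black
      B gray
        E gray
        E black
        B→G: G is gray → back edge
Back edge closes the cycle G → I → A → B → G; its vertices are {A, B, G, I}.

A, B, G, I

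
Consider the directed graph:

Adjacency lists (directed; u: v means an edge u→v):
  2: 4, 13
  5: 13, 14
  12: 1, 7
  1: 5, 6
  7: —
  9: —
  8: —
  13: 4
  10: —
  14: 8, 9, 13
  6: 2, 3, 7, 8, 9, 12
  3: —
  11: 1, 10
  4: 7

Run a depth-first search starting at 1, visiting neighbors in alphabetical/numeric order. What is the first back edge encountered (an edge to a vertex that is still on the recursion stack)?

12→1

DFS from 1 (visiting neighbors in alphabetical/numeric order); mark gray on enter, black on exit:
1 gray
  5 gray
    13 gray
      4 gray
        7 gray
        7 black
      4 black
    13 black
    14 gray
      8 gray
      8 black
      9 gray
      9 black
      14→13: 13 black — skip
    14 black
  5 black
  6 gray
    2 gray
      2→4: 4 black — skip
      2→13: 13 black — skip
    2 black
    3 gray
    3 black
    6→7: 7 black — skip
    6→8: 8 black — skip
    6→9: 9 black — skip
    12 gray
      12→1: 1 is gray → back edge
First back edge: 12 → 1.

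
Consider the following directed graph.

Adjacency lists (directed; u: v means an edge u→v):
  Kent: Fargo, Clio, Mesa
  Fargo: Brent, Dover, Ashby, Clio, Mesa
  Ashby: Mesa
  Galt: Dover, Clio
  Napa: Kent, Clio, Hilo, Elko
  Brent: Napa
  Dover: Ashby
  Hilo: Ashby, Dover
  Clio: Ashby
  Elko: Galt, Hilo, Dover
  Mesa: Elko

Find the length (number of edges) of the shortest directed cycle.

4

For each vertex v, BFS finds the shortest path from v back to v.
The shortest such closed walk is Napa → Kent → Fargo → Brent → Napa, length 4.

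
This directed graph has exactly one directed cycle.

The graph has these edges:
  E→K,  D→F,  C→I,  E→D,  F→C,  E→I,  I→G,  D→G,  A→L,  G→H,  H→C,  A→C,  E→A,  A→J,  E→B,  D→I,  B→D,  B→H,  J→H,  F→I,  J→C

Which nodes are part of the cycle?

C, G, H, I

DFS with gray/black marking from G:
G gray
  H gray
    C gray
      I gray
        I→G: G is gray → back edge
Back edge closes the cycle G → H → C → I → G; its vertices are {C, G, H, I}.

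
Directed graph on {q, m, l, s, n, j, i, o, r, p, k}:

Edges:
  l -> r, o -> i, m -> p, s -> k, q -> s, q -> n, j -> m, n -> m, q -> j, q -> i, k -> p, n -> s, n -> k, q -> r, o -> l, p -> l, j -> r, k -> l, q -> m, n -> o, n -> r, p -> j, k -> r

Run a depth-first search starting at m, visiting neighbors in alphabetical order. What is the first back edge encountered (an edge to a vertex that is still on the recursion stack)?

j→m

DFS from m (visiting neighbors in alphabetical order); mark gray on enter, black on exit:
m gray
  p gray
    j gray
      j→m: m is gray → back edge
First back edge: j → m.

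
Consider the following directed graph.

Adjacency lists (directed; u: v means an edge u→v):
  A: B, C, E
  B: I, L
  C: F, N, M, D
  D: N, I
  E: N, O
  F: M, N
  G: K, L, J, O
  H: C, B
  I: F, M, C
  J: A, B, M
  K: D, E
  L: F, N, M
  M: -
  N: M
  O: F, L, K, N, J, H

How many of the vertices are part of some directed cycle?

8

A vertex is on a directed cycle iff it belongs to a strongly connected component of size ≥ 2 (or has a self-loop).
The vertices on cycles are {A, C, D, E, I, J, K, O} — 8 in total.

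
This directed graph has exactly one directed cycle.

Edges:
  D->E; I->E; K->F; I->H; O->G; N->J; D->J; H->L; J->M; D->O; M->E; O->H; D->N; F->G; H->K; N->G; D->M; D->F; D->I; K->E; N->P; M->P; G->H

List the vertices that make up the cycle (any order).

F, G, H, K

DFS with gray/black marking from F:
F gray
  G gray
    H gray
      L gray
      L black
      K gray
        E gray
        E black
        K→F: F is gray → back edge
Back edge closes the cycle F → G → H → K → F; its vertices are {F, G, H, K}.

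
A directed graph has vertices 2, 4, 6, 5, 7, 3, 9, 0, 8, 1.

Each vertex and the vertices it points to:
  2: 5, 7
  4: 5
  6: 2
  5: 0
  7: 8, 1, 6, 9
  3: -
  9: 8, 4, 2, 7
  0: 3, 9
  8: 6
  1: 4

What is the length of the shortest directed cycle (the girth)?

2

For each vertex v, BFS finds the shortest path from v back to v.
The shortest such closed walk is 7 → 9 → 7, length 2.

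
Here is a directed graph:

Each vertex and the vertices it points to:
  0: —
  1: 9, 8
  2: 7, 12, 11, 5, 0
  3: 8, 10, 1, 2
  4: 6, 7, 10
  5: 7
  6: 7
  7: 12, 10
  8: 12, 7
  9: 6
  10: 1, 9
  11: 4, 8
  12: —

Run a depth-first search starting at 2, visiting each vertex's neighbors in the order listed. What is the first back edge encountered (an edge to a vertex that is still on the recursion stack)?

DFS from 2 (visiting each vertex's neighbors in the order listed); mark gray on enter, black on exit:
2 gray
  7 gray
    12 gray
    12 black
    10 gray
      1 gray
        9 gray
          6 gray
            6→7: 7 is gray → back edge
First back edge: 6 → 7.

6->7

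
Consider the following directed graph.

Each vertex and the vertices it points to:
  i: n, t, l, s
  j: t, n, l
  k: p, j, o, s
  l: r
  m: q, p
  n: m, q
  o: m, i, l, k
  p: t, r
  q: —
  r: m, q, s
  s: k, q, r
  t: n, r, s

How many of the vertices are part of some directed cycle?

A vertex is on a directed cycle iff it belongs to a strongly connected component of size ≥ 2 (or has a self-loop).
The vertices on cycles are {i, j, k, l, m, n, o, p, r, s, t} — 11 in total.

11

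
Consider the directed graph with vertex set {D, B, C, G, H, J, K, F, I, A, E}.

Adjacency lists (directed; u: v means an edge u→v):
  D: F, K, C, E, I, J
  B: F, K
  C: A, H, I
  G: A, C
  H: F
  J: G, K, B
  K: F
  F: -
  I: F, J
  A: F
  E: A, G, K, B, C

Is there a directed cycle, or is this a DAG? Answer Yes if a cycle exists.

DFS with white/gray/black marking, starting from B:
B gray
  F gray
  F black
  K gray
    K→F: F black — skip
  K black
B black
D gray
  D→F: F black — skip
  D→K: K black — skip
  C gray
    A gray
      A→F: F black — skip
    A black
    H gray
      H→F: F black — skip
    H black
    I gray
      I→F: F black — skip
      J gray
        G gray
          G→A: A black — skip
          G→C: C is gray → back edge
Back edge found, so a cycle exists: C → I → J → G → C.

Yes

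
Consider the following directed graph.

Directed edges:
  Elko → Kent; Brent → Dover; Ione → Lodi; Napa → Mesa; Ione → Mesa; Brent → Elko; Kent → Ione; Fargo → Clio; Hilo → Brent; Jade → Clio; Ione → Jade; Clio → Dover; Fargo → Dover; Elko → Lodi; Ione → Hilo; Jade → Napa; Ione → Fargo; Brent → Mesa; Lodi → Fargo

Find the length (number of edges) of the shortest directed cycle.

5

For each vertex v, BFS finds the shortest path from v back to v.
The shortest such closed walk is Elko → Kent → Ione → Hilo → Brent → Elko, length 5.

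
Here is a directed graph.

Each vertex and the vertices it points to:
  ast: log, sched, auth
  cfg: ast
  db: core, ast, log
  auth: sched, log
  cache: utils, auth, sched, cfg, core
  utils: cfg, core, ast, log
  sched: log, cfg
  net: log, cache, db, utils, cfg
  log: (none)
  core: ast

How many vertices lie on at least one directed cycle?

4

A vertex is on a directed cycle iff it belongs to a strongly connected component of size ≥ 2 (or has a self-loop).
The vertices on cycles are {ast, cfg, auth, sched} — 4 in total.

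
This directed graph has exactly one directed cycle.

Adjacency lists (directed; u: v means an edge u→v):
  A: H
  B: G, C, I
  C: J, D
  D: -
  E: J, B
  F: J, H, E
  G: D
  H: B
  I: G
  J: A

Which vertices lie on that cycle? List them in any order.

A, B, C, H, J

DFS with gray/black marking from H:
H gray
  B gray
    G gray
      D gray
      D black
    G black
    C gray
      J gray
        A gray
          A→H: H is gray → back edge
Back edge closes the cycle H → B → C → J → A → H; its vertices are {A, B, C, H, J}.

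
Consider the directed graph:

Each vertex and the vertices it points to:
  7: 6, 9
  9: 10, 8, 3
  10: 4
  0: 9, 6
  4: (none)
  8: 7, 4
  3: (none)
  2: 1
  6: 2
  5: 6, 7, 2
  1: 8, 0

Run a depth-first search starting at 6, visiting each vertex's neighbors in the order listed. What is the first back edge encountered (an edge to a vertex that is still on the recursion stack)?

7→6

DFS from 6 (visiting each vertex's neighbors in the order listed); mark gray on enter, black on exit:
6 gray
  2 gray
    1 gray
      8 gray
        7 gray
          7→6: 6 is gray → back edge
First back edge: 7 → 6.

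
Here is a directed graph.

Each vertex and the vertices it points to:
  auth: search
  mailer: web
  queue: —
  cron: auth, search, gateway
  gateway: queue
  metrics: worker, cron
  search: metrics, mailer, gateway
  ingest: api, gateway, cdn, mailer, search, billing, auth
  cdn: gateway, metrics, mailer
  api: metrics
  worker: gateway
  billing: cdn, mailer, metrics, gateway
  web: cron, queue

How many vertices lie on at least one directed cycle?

6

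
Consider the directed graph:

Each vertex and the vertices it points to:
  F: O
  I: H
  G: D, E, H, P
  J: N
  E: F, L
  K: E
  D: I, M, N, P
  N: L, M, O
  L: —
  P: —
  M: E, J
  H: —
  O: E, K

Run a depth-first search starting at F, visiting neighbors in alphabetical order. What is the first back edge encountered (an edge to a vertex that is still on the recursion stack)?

DFS from F (visiting neighbors in alphabetical order); mark gray on enter, black on exit:
F gray
  O gray
    E gray
      E→F: F is gray → back edge
First back edge: E → F.

E->F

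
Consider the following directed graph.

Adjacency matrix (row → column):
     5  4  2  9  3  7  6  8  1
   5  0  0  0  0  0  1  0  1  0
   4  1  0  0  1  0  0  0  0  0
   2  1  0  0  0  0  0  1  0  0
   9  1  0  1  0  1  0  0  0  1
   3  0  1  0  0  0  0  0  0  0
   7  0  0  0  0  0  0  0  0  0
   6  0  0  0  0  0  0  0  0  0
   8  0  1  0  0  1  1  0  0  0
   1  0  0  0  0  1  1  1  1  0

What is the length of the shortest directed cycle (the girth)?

For each vertex v, BFS finds the shortest path from v back to v.
The shortest such closed walk is 9 → 3 → 4 → 9, length 3.

3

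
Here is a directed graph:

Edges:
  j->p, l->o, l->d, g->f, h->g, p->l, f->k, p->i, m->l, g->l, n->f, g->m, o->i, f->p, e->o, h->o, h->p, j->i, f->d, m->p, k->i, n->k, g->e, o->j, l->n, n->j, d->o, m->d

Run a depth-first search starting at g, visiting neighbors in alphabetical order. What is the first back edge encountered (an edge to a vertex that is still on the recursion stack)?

d→o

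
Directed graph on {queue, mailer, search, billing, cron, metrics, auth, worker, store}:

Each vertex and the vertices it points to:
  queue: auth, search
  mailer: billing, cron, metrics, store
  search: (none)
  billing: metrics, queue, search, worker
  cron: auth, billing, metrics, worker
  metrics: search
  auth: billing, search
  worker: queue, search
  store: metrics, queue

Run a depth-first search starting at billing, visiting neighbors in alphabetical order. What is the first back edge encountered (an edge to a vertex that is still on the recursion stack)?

auth->billing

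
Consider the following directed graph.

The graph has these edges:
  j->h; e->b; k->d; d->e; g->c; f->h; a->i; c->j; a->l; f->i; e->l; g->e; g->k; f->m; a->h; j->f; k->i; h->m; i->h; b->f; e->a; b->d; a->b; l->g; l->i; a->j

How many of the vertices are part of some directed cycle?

A vertex is on a directed cycle iff it belongs to a strongly connected component of size ≥ 2 (or has a self-loop).
The vertices on cycles are {a, b, d, e, g, k, l} — 7 in total.

7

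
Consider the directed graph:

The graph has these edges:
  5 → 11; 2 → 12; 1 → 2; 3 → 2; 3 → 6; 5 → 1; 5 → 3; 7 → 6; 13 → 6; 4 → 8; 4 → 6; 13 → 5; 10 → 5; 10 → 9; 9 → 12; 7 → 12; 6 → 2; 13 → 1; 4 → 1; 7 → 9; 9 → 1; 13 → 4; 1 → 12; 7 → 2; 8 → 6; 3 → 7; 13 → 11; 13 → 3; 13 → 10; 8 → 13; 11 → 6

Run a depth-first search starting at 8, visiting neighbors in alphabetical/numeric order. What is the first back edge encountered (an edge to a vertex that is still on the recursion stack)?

4→8

DFS from 8 (visiting neighbors in alphabetical/numeric order); mark gray on enter, black on exit:
8 gray
  6 gray
    2 gray
      12 gray
      12 black
    2 black
  6 black
  13 gray
    1 gray
      1→2: 2 black — skip
      1→12: 12 black — skip
    1 black
    3 gray
      3→2: 2 black — skip
      3→6: 6 black — skip
      7 gray
        7→2: 2 black — skip
        7→6: 6 black — skip
        9 gray
          9→1: 1 black — skip
          9→12: 12 black — skip
        9 black
        7→12: 12 black — skip
      7 black
    3 black
    4 gray
      4→1: 1 black — skip
      4→6: 6 black — skip
      4→8: 8 is gray → back edge
First back edge: 4 → 8.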